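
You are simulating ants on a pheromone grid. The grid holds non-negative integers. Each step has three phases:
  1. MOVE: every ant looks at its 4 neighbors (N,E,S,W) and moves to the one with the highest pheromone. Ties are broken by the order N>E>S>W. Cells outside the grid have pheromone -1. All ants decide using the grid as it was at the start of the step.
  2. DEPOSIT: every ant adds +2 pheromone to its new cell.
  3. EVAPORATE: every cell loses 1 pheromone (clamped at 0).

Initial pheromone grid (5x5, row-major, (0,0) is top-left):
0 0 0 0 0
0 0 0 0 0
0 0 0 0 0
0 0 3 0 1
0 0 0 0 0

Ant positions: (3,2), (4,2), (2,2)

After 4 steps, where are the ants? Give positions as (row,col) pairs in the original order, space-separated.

Step 1: ant0:(3,2)->N->(2,2) | ant1:(4,2)->N->(3,2) | ant2:(2,2)->S->(3,2)
  grid max=6 at (3,2)
Step 2: ant0:(2,2)->S->(3,2) | ant1:(3,2)->N->(2,2) | ant2:(3,2)->N->(2,2)
  grid max=7 at (3,2)
Step 3: ant0:(3,2)->N->(2,2) | ant1:(2,2)->S->(3,2) | ant2:(2,2)->S->(3,2)
  grid max=10 at (3,2)
Step 4: ant0:(2,2)->S->(3,2) | ant1:(3,2)->N->(2,2) | ant2:(3,2)->N->(2,2)
  grid max=11 at (3,2)

(3,2) (2,2) (2,2)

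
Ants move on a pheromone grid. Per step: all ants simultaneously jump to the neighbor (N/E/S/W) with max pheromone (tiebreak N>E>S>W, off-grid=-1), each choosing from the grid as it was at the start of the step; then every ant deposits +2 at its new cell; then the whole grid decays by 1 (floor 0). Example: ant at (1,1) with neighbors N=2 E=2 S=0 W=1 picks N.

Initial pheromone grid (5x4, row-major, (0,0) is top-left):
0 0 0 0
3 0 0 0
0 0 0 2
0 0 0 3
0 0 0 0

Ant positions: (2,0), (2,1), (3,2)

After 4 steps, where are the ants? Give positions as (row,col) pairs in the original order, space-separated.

Step 1: ant0:(2,0)->N->(1,0) | ant1:(2,1)->N->(1,1) | ant2:(3,2)->E->(3,3)
  grid max=4 at (1,0)
Step 2: ant0:(1,0)->E->(1,1) | ant1:(1,1)->W->(1,0) | ant2:(3,3)->N->(2,3)
  grid max=5 at (1,0)
Step 3: ant0:(1,1)->W->(1,0) | ant1:(1,0)->E->(1,1) | ant2:(2,3)->S->(3,3)
  grid max=6 at (1,0)
Step 4: ant0:(1,0)->E->(1,1) | ant1:(1,1)->W->(1,0) | ant2:(3,3)->N->(2,3)
  grid max=7 at (1,0)

(1,1) (1,0) (2,3)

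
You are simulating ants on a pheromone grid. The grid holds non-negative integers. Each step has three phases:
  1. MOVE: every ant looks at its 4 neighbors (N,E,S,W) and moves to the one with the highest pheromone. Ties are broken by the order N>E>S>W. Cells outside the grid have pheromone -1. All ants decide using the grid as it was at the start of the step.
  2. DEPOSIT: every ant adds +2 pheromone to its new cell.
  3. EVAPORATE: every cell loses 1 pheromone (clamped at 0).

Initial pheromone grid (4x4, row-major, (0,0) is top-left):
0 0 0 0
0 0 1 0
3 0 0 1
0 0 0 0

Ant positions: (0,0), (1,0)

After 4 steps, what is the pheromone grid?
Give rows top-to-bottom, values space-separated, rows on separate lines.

After step 1: ants at (0,1),(2,0)
  0 1 0 0
  0 0 0 0
  4 0 0 0
  0 0 0 0
After step 2: ants at (0,2),(1,0)
  0 0 1 0
  1 0 0 0
  3 0 0 0
  0 0 0 0
After step 3: ants at (0,3),(2,0)
  0 0 0 1
  0 0 0 0
  4 0 0 0
  0 0 0 0
After step 4: ants at (1,3),(1,0)
  0 0 0 0
  1 0 0 1
  3 0 0 0
  0 0 0 0

0 0 0 0
1 0 0 1
3 0 0 0
0 0 0 0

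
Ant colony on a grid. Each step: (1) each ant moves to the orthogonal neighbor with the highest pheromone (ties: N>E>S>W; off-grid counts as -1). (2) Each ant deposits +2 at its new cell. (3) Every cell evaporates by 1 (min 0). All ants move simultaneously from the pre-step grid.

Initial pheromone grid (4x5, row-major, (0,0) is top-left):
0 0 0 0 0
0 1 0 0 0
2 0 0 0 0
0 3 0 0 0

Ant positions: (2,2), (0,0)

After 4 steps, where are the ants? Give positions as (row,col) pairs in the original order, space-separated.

Step 1: ant0:(2,2)->N->(1,2) | ant1:(0,0)->E->(0,1)
  grid max=2 at (3,1)
Step 2: ant0:(1,2)->N->(0,2) | ant1:(0,1)->E->(0,2)
  grid max=3 at (0,2)
Step 3: ant0:(0,2)->E->(0,3) | ant1:(0,2)->E->(0,3)
  grid max=3 at (0,3)
Step 4: ant0:(0,3)->W->(0,2) | ant1:(0,3)->W->(0,2)
  grid max=5 at (0,2)

(0,2) (0,2)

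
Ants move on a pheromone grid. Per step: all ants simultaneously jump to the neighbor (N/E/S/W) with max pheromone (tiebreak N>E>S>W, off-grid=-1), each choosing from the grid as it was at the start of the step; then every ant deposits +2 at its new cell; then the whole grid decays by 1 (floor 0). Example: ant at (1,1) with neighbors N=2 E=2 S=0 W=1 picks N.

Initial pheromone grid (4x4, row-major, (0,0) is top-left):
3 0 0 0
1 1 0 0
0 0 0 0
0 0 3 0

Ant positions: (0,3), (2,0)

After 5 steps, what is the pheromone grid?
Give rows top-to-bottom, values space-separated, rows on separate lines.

After step 1: ants at (1,3),(1,0)
  2 0 0 0
  2 0 0 1
  0 0 0 0
  0 0 2 0
After step 2: ants at (0,3),(0,0)
  3 0 0 1
  1 0 0 0
  0 0 0 0
  0 0 1 0
After step 3: ants at (1,3),(1,0)
  2 0 0 0
  2 0 0 1
  0 0 0 0
  0 0 0 0
After step 4: ants at (0,3),(0,0)
  3 0 0 1
  1 0 0 0
  0 0 0 0
  0 0 0 0
After step 5: ants at (1,3),(1,0)
  2 0 0 0
  2 0 0 1
  0 0 0 0
  0 0 0 0

2 0 0 0
2 0 0 1
0 0 0 0
0 0 0 0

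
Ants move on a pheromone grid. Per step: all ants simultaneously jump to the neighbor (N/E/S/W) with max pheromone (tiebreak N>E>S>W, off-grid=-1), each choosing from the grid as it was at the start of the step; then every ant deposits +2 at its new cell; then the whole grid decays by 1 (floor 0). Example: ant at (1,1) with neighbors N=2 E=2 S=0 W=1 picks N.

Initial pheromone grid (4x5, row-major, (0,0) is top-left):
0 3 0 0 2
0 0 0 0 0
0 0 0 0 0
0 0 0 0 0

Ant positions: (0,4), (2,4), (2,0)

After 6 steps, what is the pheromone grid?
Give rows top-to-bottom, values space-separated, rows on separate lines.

After step 1: ants at (1,4),(1,4),(1,0)
  0 2 0 0 1
  1 0 0 0 3
  0 0 0 0 0
  0 0 0 0 0
After step 2: ants at (0,4),(0,4),(0,0)
  1 1 0 0 4
  0 0 0 0 2
  0 0 0 0 0
  0 0 0 0 0
After step 3: ants at (1,4),(1,4),(0,1)
  0 2 0 0 3
  0 0 0 0 5
  0 0 0 0 0
  0 0 0 0 0
After step 4: ants at (0,4),(0,4),(0,2)
  0 1 1 0 6
  0 0 0 0 4
  0 0 0 0 0
  0 0 0 0 0
After step 5: ants at (1,4),(1,4),(0,1)
  0 2 0 0 5
  0 0 0 0 7
  0 0 0 0 0
  0 0 0 0 0
After step 6: ants at (0,4),(0,4),(0,2)
  0 1 1 0 8
  0 0 0 0 6
  0 0 0 0 0
  0 0 0 0 0

0 1 1 0 8
0 0 0 0 6
0 0 0 0 0
0 0 0 0 0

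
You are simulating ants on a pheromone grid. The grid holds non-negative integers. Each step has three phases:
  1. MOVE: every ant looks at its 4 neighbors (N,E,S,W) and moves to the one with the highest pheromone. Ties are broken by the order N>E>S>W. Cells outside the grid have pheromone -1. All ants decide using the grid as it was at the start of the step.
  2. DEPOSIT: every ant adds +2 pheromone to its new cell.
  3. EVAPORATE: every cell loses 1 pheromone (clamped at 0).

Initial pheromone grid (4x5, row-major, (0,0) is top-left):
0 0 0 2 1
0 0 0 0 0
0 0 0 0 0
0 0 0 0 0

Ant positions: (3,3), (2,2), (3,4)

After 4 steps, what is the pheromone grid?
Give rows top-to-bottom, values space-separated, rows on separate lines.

After step 1: ants at (2,3),(1,2),(2,4)
  0 0 0 1 0
  0 0 1 0 0
  0 0 0 1 1
  0 0 0 0 0
After step 2: ants at (2,4),(0,2),(2,3)
  0 0 1 0 0
  0 0 0 0 0
  0 0 0 2 2
  0 0 0 0 0
After step 3: ants at (2,3),(0,3),(2,4)
  0 0 0 1 0
  0 0 0 0 0
  0 0 0 3 3
  0 0 0 0 0
After step 4: ants at (2,4),(0,4),(2,3)
  0 0 0 0 1
  0 0 0 0 0
  0 0 0 4 4
  0 0 0 0 0

0 0 0 0 1
0 0 0 0 0
0 0 0 4 4
0 0 0 0 0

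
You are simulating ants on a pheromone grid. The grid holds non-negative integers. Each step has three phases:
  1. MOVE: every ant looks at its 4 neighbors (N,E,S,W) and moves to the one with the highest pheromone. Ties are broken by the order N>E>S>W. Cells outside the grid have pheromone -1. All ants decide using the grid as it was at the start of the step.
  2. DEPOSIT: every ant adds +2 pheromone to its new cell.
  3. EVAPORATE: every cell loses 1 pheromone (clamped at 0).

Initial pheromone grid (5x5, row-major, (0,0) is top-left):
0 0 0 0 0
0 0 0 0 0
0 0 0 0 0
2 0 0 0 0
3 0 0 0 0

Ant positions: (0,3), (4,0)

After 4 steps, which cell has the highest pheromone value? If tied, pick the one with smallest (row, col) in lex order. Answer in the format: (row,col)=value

Answer: (4,0)=3

Derivation:
Step 1: ant0:(0,3)->E->(0,4) | ant1:(4,0)->N->(3,0)
  grid max=3 at (3,0)
Step 2: ant0:(0,4)->S->(1,4) | ant1:(3,0)->S->(4,0)
  grid max=3 at (4,0)
Step 3: ant0:(1,4)->N->(0,4) | ant1:(4,0)->N->(3,0)
  grid max=3 at (3,0)
Step 4: ant0:(0,4)->S->(1,4) | ant1:(3,0)->S->(4,0)
  grid max=3 at (4,0)
Final grid:
  0 0 0 0 0
  0 0 0 0 1
  0 0 0 0 0
  2 0 0 0 0
  3 0 0 0 0
Max pheromone 3 at (4,0)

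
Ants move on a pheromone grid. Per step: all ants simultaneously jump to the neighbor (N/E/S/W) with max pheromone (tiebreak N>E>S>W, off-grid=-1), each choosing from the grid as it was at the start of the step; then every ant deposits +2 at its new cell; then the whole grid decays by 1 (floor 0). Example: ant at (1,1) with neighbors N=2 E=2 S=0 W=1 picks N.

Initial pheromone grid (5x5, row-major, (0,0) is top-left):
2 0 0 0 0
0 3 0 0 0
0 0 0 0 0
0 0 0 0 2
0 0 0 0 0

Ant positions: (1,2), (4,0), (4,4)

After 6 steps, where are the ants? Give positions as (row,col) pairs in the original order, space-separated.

Step 1: ant0:(1,2)->W->(1,1) | ant1:(4,0)->N->(3,0) | ant2:(4,4)->N->(3,4)
  grid max=4 at (1,1)
Step 2: ant0:(1,1)->N->(0,1) | ant1:(3,0)->N->(2,0) | ant2:(3,4)->N->(2,4)
  grid max=3 at (1,1)
Step 3: ant0:(0,1)->S->(1,1) | ant1:(2,0)->N->(1,0) | ant2:(2,4)->S->(3,4)
  grid max=4 at (1,1)
Step 4: ant0:(1,1)->W->(1,0) | ant1:(1,0)->E->(1,1) | ant2:(3,4)->N->(2,4)
  grid max=5 at (1,1)
Step 5: ant0:(1,0)->E->(1,1) | ant1:(1,1)->W->(1,0) | ant2:(2,4)->S->(3,4)
  grid max=6 at (1,1)
Step 6: ant0:(1,1)->W->(1,0) | ant1:(1,0)->E->(1,1) | ant2:(3,4)->N->(2,4)
  grid max=7 at (1,1)

(1,0) (1,1) (2,4)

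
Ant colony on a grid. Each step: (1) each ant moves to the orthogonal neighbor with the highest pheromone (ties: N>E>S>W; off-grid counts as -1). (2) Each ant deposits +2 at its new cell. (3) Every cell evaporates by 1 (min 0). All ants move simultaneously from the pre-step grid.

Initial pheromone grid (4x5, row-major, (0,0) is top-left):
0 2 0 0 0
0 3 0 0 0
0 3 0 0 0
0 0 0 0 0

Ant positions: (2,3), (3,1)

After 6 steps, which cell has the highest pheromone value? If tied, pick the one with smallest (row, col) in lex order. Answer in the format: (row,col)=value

Step 1: ant0:(2,3)->N->(1,3) | ant1:(3,1)->N->(2,1)
  grid max=4 at (2,1)
Step 2: ant0:(1,3)->N->(0,3) | ant1:(2,1)->N->(1,1)
  grid max=3 at (1,1)
Step 3: ant0:(0,3)->E->(0,4) | ant1:(1,1)->S->(2,1)
  grid max=4 at (2,1)
Step 4: ant0:(0,4)->S->(1,4) | ant1:(2,1)->N->(1,1)
  grid max=3 at (1,1)
Step 5: ant0:(1,4)->N->(0,4) | ant1:(1,1)->S->(2,1)
  grid max=4 at (2,1)
Step 6: ant0:(0,4)->S->(1,4) | ant1:(2,1)->N->(1,1)
  grid max=3 at (1,1)
Final grid:
  0 0 0 0 0
  0 3 0 0 1
  0 3 0 0 0
  0 0 0 0 0
Max pheromone 3 at (1,1)

Answer: (1,1)=3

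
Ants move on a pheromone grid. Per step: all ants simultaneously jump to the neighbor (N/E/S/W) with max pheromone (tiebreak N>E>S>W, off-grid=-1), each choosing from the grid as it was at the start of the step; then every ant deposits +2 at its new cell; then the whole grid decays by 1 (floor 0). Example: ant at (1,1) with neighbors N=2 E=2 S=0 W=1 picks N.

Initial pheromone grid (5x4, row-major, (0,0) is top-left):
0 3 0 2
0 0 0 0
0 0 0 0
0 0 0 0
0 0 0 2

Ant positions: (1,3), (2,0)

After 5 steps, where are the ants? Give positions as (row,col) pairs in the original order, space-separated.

Step 1: ant0:(1,3)->N->(0,3) | ant1:(2,0)->N->(1,0)
  grid max=3 at (0,3)
Step 2: ant0:(0,3)->S->(1,3) | ant1:(1,0)->N->(0,0)
  grid max=2 at (0,3)
Step 3: ant0:(1,3)->N->(0,3) | ant1:(0,0)->E->(0,1)
  grid max=3 at (0,3)
Step 4: ant0:(0,3)->S->(1,3) | ant1:(0,1)->E->(0,2)
  grid max=2 at (0,3)
Step 5: ant0:(1,3)->N->(0,3) | ant1:(0,2)->E->(0,3)
  grid max=5 at (0,3)

(0,3) (0,3)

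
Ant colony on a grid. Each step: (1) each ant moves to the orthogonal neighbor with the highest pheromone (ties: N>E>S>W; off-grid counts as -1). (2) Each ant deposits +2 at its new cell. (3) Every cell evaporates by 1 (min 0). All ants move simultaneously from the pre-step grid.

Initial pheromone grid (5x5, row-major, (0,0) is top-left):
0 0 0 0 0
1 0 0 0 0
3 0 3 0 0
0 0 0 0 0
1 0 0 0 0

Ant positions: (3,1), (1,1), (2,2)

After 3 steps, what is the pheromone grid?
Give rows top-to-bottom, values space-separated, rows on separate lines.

After step 1: ants at (2,1),(1,0),(1,2)
  0 0 0 0 0
  2 0 1 0 0
  2 1 2 0 0
  0 0 0 0 0
  0 0 0 0 0
After step 2: ants at (2,2),(2,0),(2,2)
  0 0 0 0 0
  1 0 0 0 0
  3 0 5 0 0
  0 0 0 0 0
  0 0 0 0 0
After step 3: ants at (1,2),(1,0),(1,2)
  0 0 0 0 0
  2 0 3 0 0
  2 0 4 0 0
  0 0 0 0 0
  0 0 0 0 0

0 0 0 0 0
2 0 3 0 0
2 0 4 0 0
0 0 0 0 0
0 0 0 0 0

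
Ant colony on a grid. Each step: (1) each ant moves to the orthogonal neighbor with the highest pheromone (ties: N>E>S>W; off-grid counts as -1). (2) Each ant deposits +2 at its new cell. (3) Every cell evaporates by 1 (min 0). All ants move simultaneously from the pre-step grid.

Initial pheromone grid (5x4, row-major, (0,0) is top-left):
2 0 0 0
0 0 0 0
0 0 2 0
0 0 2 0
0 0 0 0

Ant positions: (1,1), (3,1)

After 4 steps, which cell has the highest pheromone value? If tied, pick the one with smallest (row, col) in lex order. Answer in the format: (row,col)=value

Step 1: ant0:(1,1)->N->(0,1) | ant1:(3,1)->E->(3,2)
  grid max=3 at (3,2)
Step 2: ant0:(0,1)->W->(0,0) | ant1:(3,2)->N->(2,2)
  grid max=2 at (0,0)
Step 3: ant0:(0,0)->E->(0,1) | ant1:(2,2)->S->(3,2)
  grid max=3 at (3,2)
Step 4: ant0:(0,1)->W->(0,0) | ant1:(3,2)->N->(2,2)
  grid max=2 at (0,0)
Final grid:
  2 0 0 0
  0 0 0 0
  0 0 2 0
  0 0 2 0
  0 0 0 0
Max pheromone 2 at (0,0)

Answer: (0,0)=2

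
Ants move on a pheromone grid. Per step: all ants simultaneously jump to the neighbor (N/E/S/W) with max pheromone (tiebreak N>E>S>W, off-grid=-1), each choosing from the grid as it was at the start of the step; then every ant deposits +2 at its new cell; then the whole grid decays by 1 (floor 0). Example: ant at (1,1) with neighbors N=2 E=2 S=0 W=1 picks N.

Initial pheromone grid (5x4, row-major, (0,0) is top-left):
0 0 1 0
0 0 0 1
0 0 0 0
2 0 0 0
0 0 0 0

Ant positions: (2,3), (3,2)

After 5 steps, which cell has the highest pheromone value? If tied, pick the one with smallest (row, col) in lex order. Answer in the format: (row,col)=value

Answer: (1,3)=6

Derivation:
Step 1: ant0:(2,3)->N->(1,3) | ant1:(3,2)->N->(2,2)
  grid max=2 at (1,3)
Step 2: ant0:(1,3)->N->(0,3) | ant1:(2,2)->N->(1,2)
  grid max=1 at (0,3)
Step 3: ant0:(0,3)->S->(1,3) | ant1:(1,2)->E->(1,3)
  grid max=4 at (1,3)
Step 4: ant0:(1,3)->N->(0,3) | ant1:(1,3)->N->(0,3)
  grid max=3 at (0,3)
Step 5: ant0:(0,3)->S->(1,3) | ant1:(0,3)->S->(1,3)
  grid max=6 at (1,3)
Final grid:
  0 0 0 2
  0 0 0 6
  0 0 0 0
  0 0 0 0
  0 0 0 0
Max pheromone 6 at (1,3)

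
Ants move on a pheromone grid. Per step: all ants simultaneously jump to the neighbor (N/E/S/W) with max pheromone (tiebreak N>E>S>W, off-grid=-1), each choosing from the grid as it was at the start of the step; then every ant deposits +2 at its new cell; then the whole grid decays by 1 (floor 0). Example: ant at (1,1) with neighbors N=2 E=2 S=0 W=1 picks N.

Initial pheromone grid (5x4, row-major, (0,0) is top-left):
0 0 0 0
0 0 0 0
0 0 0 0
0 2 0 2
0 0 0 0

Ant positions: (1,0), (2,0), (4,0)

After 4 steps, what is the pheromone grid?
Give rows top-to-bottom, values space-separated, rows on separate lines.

After step 1: ants at (0,0),(1,0),(3,0)
  1 0 0 0
  1 0 0 0
  0 0 0 0
  1 1 0 1
  0 0 0 0
After step 2: ants at (1,0),(0,0),(3,1)
  2 0 0 0
  2 0 0 0
  0 0 0 0
  0 2 0 0
  0 0 0 0
After step 3: ants at (0,0),(1,0),(2,1)
  3 0 0 0
  3 0 0 0
  0 1 0 0
  0 1 0 0
  0 0 0 0
After step 4: ants at (1,0),(0,0),(3,1)
  4 0 0 0
  4 0 0 0
  0 0 0 0
  0 2 0 0
  0 0 0 0

4 0 0 0
4 0 0 0
0 0 0 0
0 2 0 0
0 0 0 0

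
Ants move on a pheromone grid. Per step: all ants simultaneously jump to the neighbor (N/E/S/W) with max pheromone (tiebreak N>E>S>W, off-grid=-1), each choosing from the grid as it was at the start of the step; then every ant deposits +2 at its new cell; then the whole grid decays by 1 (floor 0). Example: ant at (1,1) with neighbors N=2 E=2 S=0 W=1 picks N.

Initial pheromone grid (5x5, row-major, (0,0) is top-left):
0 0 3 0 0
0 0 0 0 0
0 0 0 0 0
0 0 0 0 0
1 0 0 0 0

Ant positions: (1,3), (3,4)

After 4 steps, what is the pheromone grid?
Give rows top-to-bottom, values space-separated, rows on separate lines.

After step 1: ants at (0,3),(2,4)
  0 0 2 1 0
  0 0 0 0 0
  0 0 0 0 1
  0 0 0 0 0
  0 0 0 0 0
After step 2: ants at (0,2),(1,4)
  0 0 3 0 0
  0 0 0 0 1
  0 0 0 0 0
  0 0 0 0 0
  0 0 0 0 0
After step 3: ants at (0,3),(0,4)
  0 0 2 1 1
  0 0 0 0 0
  0 0 0 0 0
  0 0 0 0 0
  0 0 0 0 0
After step 4: ants at (0,2),(0,3)
  0 0 3 2 0
  0 0 0 0 0
  0 0 0 0 0
  0 0 0 0 0
  0 0 0 0 0

0 0 3 2 0
0 0 0 0 0
0 0 0 0 0
0 0 0 0 0
0 0 0 0 0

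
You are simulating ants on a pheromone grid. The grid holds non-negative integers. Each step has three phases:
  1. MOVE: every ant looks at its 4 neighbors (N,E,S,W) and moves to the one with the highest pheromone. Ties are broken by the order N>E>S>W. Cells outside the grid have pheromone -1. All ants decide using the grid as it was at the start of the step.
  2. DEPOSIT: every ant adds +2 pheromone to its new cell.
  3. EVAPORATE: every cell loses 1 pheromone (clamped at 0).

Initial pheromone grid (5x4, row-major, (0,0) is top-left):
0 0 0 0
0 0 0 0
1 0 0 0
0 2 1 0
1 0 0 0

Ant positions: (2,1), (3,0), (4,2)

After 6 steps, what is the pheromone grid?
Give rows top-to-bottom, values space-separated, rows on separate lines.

After step 1: ants at (3,1),(3,1),(3,2)
  0 0 0 0
  0 0 0 0
  0 0 0 0
  0 5 2 0
  0 0 0 0
After step 2: ants at (3,2),(3,2),(3,1)
  0 0 0 0
  0 0 0 0
  0 0 0 0
  0 6 5 0
  0 0 0 0
After step 3: ants at (3,1),(3,1),(3,2)
  0 0 0 0
  0 0 0 0
  0 0 0 0
  0 9 6 0
  0 0 0 0
After step 4: ants at (3,2),(3,2),(3,1)
  0 0 0 0
  0 0 0 0
  0 0 0 0
  0 10 9 0
  0 0 0 0
After step 5: ants at (3,1),(3,1),(3,2)
  0 0 0 0
  0 0 0 0
  0 0 0 0
  0 13 10 0
  0 0 0 0
After step 6: ants at (3,2),(3,2),(3,1)
  0 0 0 0
  0 0 0 0
  0 0 0 0
  0 14 13 0
  0 0 0 0

0 0 0 0
0 0 0 0
0 0 0 0
0 14 13 0
0 0 0 0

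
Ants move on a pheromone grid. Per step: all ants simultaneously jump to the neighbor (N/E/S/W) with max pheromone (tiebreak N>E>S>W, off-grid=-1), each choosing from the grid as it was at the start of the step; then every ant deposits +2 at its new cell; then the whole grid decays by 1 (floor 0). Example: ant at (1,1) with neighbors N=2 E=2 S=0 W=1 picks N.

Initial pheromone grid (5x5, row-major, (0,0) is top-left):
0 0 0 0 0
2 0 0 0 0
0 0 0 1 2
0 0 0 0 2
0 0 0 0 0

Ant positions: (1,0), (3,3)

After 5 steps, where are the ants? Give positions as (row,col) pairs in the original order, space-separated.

Step 1: ant0:(1,0)->N->(0,0) | ant1:(3,3)->E->(3,4)
  grid max=3 at (3,4)
Step 2: ant0:(0,0)->S->(1,0) | ant1:(3,4)->N->(2,4)
  grid max=2 at (1,0)
Step 3: ant0:(1,0)->N->(0,0) | ant1:(2,4)->S->(3,4)
  grid max=3 at (3,4)
Step 4: ant0:(0,0)->S->(1,0) | ant1:(3,4)->N->(2,4)
  grid max=2 at (1,0)
Step 5: ant0:(1,0)->N->(0,0) | ant1:(2,4)->S->(3,4)
  grid max=3 at (3,4)

(0,0) (3,4)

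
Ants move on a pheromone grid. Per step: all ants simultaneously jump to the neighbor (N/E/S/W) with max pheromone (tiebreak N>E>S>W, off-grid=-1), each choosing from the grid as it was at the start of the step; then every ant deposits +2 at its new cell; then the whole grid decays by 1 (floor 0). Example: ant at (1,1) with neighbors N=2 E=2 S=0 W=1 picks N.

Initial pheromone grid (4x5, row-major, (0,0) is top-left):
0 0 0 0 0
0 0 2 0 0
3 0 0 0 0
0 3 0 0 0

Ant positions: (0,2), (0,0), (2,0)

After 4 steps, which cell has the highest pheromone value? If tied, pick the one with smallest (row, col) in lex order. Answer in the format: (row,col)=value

Step 1: ant0:(0,2)->S->(1,2) | ant1:(0,0)->E->(0,1) | ant2:(2,0)->N->(1,0)
  grid max=3 at (1,2)
Step 2: ant0:(1,2)->N->(0,2) | ant1:(0,1)->E->(0,2) | ant2:(1,0)->S->(2,0)
  grid max=3 at (0,2)
Step 3: ant0:(0,2)->S->(1,2) | ant1:(0,2)->S->(1,2) | ant2:(2,0)->N->(1,0)
  grid max=5 at (1,2)
Step 4: ant0:(1,2)->N->(0,2) | ant1:(1,2)->N->(0,2) | ant2:(1,0)->S->(2,0)
  grid max=5 at (0,2)
Final grid:
  0 0 5 0 0
  0 0 4 0 0
  3 0 0 0 0
  0 0 0 0 0
Max pheromone 5 at (0,2)

Answer: (0,2)=5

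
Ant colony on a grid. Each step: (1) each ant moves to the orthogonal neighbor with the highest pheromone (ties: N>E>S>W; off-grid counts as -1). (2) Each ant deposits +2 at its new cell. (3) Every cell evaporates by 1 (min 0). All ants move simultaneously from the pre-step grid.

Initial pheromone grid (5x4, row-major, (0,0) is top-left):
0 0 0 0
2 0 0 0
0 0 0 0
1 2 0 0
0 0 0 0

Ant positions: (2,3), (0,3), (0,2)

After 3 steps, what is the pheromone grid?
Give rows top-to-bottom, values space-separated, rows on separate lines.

After step 1: ants at (1,3),(1,3),(0,3)
  0 0 0 1
  1 0 0 3
  0 0 0 0
  0 1 0 0
  0 0 0 0
After step 2: ants at (0,3),(0,3),(1,3)
  0 0 0 4
  0 0 0 4
  0 0 0 0
  0 0 0 0
  0 0 0 0
After step 3: ants at (1,3),(1,3),(0,3)
  0 0 0 5
  0 0 0 7
  0 0 0 0
  0 0 0 0
  0 0 0 0

0 0 0 5
0 0 0 7
0 0 0 0
0 0 0 0
0 0 0 0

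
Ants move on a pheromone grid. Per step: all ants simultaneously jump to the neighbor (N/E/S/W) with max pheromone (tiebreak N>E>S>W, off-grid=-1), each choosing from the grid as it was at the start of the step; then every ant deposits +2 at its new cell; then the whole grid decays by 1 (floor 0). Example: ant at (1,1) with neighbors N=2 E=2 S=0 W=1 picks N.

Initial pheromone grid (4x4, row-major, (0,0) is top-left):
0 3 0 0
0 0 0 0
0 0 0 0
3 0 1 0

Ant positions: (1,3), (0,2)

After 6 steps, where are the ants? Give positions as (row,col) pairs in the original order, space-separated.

Step 1: ant0:(1,3)->N->(0,3) | ant1:(0,2)->W->(0,1)
  grid max=4 at (0,1)
Step 2: ant0:(0,3)->S->(1,3) | ant1:(0,1)->E->(0,2)
  grid max=3 at (0,1)
Step 3: ant0:(1,3)->N->(0,3) | ant1:(0,2)->W->(0,1)
  grid max=4 at (0,1)
Step 4: ant0:(0,3)->S->(1,3) | ant1:(0,1)->E->(0,2)
  grid max=3 at (0,1)
Step 5: ant0:(1,3)->N->(0,3) | ant1:(0,2)->W->(0,1)
  grid max=4 at (0,1)
Step 6: ant0:(0,3)->S->(1,3) | ant1:(0,1)->E->(0,2)
  grid max=3 at (0,1)

(1,3) (0,2)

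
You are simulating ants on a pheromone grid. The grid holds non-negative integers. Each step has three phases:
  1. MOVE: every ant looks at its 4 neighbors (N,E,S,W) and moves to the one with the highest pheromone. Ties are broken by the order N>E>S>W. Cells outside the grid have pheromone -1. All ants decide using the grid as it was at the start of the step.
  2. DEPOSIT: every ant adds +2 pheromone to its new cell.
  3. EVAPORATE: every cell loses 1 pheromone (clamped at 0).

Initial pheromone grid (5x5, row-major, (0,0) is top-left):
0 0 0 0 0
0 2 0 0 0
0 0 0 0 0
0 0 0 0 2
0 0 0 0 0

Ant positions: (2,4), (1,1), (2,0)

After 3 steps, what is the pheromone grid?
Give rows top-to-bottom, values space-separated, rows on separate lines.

After step 1: ants at (3,4),(0,1),(1,0)
  0 1 0 0 0
  1 1 0 0 0
  0 0 0 0 0
  0 0 0 0 3
  0 0 0 0 0
After step 2: ants at (2,4),(1,1),(1,1)
  0 0 0 0 0
  0 4 0 0 0
  0 0 0 0 1
  0 0 0 0 2
  0 0 0 0 0
After step 3: ants at (3,4),(0,1),(0,1)
  0 3 0 0 0
  0 3 0 0 0
  0 0 0 0 0
  0 0 0 0 3
  0 0 0 0 0

0 3 0 0 0
0 3 0 0 0
0 0 0 0 0
0 0 0 0 3
0 0 0 0 0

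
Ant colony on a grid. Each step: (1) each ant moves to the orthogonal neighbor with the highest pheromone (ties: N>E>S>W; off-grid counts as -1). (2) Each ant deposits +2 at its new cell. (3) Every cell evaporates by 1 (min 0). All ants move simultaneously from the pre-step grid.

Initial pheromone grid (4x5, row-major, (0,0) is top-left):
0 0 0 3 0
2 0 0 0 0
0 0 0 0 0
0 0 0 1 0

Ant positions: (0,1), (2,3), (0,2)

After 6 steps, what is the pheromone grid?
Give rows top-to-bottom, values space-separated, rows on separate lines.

After step 1: ants at (0,2),(3,3),(0,3)
  0 0 1 4 0
  1 0 0 0 0
  0 0 0 0 0
  0 0 0 2 0
After step 2: ants at (0,3),(2,3),(0,2)
  0 0 2 5 0
  0 0 0 0 0
  0 0 0 1 0
  0 0 0 1 0
After step 3: ants at (0,2),(3,3),(0,3)
  0 0 3 6 0
  0 0 0 0 0
  0 0 0 0 0
  0 0 0 2 0
After step 4: ants at (0,3),(2,3),(0,2)
  0 0 4 7 0
  0 0 0 0 0
  0 0 0 1 0
  0 0 0 1 0
After step 5: ants at (0,2),(3,3),(0,3)
  0 0 5 8 0
  0 0 0 0 0
  0 0 0 0 0
  0 0 0 2 0
After step 6: ants at (0,3),(2,3),(0,2)
  0 0 6 9 0
  0 0 0 0 0
  0 0 0 1 0
  0 0 0 1 0

0 0 6 9 0
0 0 0 0 0
0 0 0 1 0
0 0 0 1 0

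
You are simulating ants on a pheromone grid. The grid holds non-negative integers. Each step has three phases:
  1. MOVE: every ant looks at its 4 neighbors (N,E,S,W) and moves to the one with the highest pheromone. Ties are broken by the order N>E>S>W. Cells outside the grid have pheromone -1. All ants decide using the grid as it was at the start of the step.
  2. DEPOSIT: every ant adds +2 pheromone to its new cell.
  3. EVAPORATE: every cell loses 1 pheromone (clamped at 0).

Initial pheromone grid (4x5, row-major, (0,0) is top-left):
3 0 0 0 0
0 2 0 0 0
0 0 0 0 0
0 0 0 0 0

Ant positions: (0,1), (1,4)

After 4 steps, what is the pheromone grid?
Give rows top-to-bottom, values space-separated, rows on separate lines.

After step 1: ants at (0,0),(0,4)
  4 0 0 0 1
  0 1 0 0 0
  0 0 0 0 0
  0 0 0 0 0
After step 2: ants at (0,1),(1,4)
  3 1 0 0 0
  0 0 0 0 1
  0 0 0 0 0
  0 0 0 0 0
After step 3: ants at (0,0),(0,4)
  4 0 0 0 1
  0 0 0 0 0
  0 0 0 0 0
  0 0 0 0 0
After step 4: ants at (0,1),(1,4)
  3 1 0 0 0
  0 0 0 0 1
  0 0 0 0 0
  0 0 0 0 0

3 1 0 0 0
0 0 0 0 1
0 0 0 0 0
0 0 0 0 0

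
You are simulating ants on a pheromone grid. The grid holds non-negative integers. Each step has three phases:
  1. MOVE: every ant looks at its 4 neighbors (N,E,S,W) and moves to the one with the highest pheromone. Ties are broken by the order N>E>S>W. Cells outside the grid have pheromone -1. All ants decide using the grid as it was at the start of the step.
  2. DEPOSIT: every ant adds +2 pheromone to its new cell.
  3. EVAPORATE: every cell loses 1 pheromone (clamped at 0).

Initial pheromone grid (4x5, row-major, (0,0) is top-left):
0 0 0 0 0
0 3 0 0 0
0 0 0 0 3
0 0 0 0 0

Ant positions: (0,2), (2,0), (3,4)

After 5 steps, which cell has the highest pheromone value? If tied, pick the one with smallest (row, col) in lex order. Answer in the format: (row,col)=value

Step 1: ant0:(0,2)->E->(0,3) | ant1:(2,0)->N->(1,0) | ant2:(3,4)->N->(2,4)
  grid max=4 at (2,4)
Step 2: ant0:(0,3)->E->(0,4) | ant1:(1,0)->E->(1,1) | ant2:(2,4)->N->(1,4)
  grid max=3 at (1,1)
Step 3: ant0:(0,4)->S->(1,4) | ant1:(1,1)->N->(0,1) | ant2:(1,4)->S->(2,4)
  grid max=4 at (2,4)
Step 4: ant0:(1,4)->S->(2,4) | ant1:(0,1)->S->(1,1) | ant2:(2,4)->N->(1,4)
  grid max=5 at (2,4)
Step 5: ant0:(2,4)->N->(1,4) | ant1:(1,1)->N->(0,1) | ant2:(1,4)->S->(2,4)
  grid max=6 at (2,4)
Final grid:
  0 1 0 0 0
  0 2 0 0 4
  0 0 0 0 6
  0 0 0 0 0
Max pheromone 6 at (2,4)

Answer: (2,4)=6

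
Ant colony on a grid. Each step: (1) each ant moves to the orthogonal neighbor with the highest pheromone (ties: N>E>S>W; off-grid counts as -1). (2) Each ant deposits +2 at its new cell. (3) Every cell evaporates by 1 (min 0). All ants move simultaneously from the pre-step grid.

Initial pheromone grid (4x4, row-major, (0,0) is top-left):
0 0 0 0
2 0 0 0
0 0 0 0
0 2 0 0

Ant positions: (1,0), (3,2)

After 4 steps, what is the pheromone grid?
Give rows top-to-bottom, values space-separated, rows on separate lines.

After step 1: ants at (0,0),(3,1)
  1 0 0 0
  1 0 0 0
  0 0 0 0
  0 3 0 0
After step 2: ants at (1,0),(2,1)
  0 0 0 0
  2 0 0 0
  0 1 0 0
  0 2 0 0
After step 3: ants at (0,0),(3,1)
  1 0 0 0
  1 0 0 0
  0 0 0 0
  0 3 0 0
After step 4: ants at (1,0),(2,1)
  0 0 0 0
  2 0 0 0
  0 1 0 0
  0 2 0 0

0 0 0 0
2 0 0 0
0 1 0 0
0 2 0 0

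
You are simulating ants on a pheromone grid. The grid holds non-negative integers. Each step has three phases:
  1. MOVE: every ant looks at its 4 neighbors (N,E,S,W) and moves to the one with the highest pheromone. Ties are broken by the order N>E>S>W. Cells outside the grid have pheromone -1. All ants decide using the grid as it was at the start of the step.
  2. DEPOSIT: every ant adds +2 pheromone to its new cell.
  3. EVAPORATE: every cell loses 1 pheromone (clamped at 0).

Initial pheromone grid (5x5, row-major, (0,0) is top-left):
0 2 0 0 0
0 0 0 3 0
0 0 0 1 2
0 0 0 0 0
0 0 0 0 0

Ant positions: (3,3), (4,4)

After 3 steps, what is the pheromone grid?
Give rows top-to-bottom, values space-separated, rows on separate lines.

After step 1: ants at (2,3),(3,4)
  0 1 0 0 0
  0 0 0 2 0
  0 0 0 2 1
  0 0 0 0 1
  0 0 0 0 0
After step 2: ants at (1,3),(2,4)
  0 0 0 0 0
  0 0 0 3 0
  0 0 0 1 2
  0 0 0 0 0
  0 0 0 0 0
After step 3: ants at (2,3),(2,3)
  0 0 0 0 0
  0 0 0 2 0
  0 0 0 4 1
  0 0 0 0 0
  0 0 0 0 0

0 0 0 0 0
0 0 0 2 0
0 0 0 4 1
0 0 0 0 0
0 0 0 0 0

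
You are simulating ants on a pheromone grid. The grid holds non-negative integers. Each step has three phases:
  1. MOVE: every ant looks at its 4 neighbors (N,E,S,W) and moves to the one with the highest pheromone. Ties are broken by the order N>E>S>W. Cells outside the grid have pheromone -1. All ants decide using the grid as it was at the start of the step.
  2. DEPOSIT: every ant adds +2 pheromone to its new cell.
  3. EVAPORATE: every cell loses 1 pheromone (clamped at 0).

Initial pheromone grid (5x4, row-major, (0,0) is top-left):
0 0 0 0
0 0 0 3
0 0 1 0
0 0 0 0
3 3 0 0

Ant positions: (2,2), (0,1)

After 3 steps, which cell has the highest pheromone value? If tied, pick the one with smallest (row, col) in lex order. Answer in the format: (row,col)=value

Answer: (1,3)=4

Derivation:
Step 1: ant0:(2,2)->N->(1,2) | ant1:(0,1)->E->(0,2)
  grid max=2 at (1,3)
Step 2: ant0:(1,2)->E->(1,3) | ant1:(0,2)->S->(1,2)
  grid max=3 at (1,3)
Step 3: ant0:(1,3)->W->(1,2) | ant1:(1,2)->E->(1,3)
  grid max=4 at (1,3)
Final grid:
  0 0 0 0
  0 0 3 4
  0 0 0 0
  0 0 0 0
  0 0 0 0
Max pheromone 4 at (1,3)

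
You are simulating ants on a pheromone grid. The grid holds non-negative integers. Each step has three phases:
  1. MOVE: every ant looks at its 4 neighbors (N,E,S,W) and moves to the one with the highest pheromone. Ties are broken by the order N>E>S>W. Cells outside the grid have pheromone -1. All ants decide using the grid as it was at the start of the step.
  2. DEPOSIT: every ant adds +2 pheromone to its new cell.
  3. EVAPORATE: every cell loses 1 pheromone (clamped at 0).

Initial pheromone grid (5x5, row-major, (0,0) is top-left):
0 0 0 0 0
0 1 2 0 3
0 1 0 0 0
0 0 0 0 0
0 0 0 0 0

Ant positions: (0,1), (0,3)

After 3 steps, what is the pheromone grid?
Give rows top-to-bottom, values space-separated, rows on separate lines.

After step 1: ants at (1,1),(0,4)
  0 0 0 0 1
  0 2 1 0 2
  0 0 0 0 0
  0 0 0 0 0
  0 0 0 0 0
After step 2: ants at (1,2),(1,4)
  0 0 0 0 0
  0 1 2 0 3
  0 0 0 0 0
  0 0 0 0 0
  0 0 0 0 0
After step 3: ants at (1,1),(0,4)
  0 0 0 0 1
  0 2 1 0 2
  0 0 0 0 0
  0 0 0 0 0
  0 0 0 0 0

0 0 0 0 1
0 2 1 0 2
0 0 0 0 0
0 0 0 0 0
0 0 0 0 0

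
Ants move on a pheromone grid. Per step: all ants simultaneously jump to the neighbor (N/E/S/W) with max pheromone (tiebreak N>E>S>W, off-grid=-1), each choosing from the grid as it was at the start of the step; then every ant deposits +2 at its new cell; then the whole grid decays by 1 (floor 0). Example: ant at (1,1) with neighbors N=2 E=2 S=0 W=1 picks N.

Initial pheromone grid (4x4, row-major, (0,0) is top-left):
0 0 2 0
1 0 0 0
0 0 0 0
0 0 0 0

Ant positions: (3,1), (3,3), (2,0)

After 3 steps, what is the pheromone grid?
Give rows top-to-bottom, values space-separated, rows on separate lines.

After step 1: ants at (2,1),(2,3),(1,0)
  0 0 1 0
  2 0 0 0
  0 1 0 1
  0 0 0 0
After step 2: ants at (1,1),(1,3),(0,0)
  1 0 0 0
  1 1 0 1
  0 0 0 0
  0 0 0 0
After step 3: ants at (1,0),(0,3),(1,0)
  0 0 0 1
  4 0 0 0
  0 0 0 0
  0 0 0 0

0 0 0 1
4 0 0 0
0 0 0 0
0 0 0 0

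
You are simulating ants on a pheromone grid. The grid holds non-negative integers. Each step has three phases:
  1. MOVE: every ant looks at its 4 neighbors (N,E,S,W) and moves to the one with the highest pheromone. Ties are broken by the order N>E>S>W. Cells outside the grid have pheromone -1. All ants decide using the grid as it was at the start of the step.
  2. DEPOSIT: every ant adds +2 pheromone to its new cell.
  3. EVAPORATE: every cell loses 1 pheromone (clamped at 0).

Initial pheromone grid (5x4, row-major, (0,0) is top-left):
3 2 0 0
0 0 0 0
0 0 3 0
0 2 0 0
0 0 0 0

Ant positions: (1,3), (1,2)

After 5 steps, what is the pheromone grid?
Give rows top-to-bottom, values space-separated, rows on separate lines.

After step 1: ants at (0,3),(2,2)
  2 1 0 1
  0 0 0 0
  0 0 4 0
  0 1 0 0
  0 0 0 0
After step 2: ants at (1,3),(1,2)
  1 0 0 0
  0 0 1 1
  0 0 3 0
  0 0 0 0
  0 0 0 0
After step 3: ants at (1,2),(2,2)
  0 0 0 0
  0 0 2 0
  0 0 4 0
  0 0 0 0
  0 0 0 0
After step 4: ants at (2,2),(1,2)
  0 0 0 0
  0 0 3 0
  0 0 5 0
  0 0 0 0
  0 0 0 0
After step 5: ants at (1,2),(2,2)
  0 0 0 0
  0 0 4 0
  0 0 6 0
  0 0 0 0
  0 0 0 0

0 0 0 0
0 0 4 0
0 0 6 0
0 0 0 0
0 0 0 0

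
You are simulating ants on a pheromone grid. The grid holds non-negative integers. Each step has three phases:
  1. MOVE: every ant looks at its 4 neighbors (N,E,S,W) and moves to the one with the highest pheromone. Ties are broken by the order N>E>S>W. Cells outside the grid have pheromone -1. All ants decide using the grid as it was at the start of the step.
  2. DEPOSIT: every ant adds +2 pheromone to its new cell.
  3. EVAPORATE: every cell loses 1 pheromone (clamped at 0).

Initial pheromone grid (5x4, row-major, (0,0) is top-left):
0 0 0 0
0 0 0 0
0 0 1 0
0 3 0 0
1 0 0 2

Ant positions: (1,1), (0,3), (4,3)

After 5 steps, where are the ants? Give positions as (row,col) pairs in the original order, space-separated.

Step 1: ant0:(1,1)->N->(0,1) | ant1:(0,3)->S->(1,3) | ant2:(4,3)->N->(3,3)
  grid max=2 at (3,1)
Step 2: ant0:(0,1)->E->(0,2) | ant1:(1,3)->N->(0,3) | ant2:(3,3)->S->(4,3)
  grid max=2 at (4,3)
Step 3: ant0:(0,2)->E->(0,3) | ant1:(0,3)->W->(0,2) | ant2:(4,3)->N->(3,3)
  grid max=2 at (0,2)
Step 4: ant0:(0,3)->W->(0,2) | ant1:(0,2)->E->(0,3) | ant2:(3,3)->S->(4,3)
  grid max=3 at (0,2)
Step 5: ant0:(0,2)->E->(0,3) | ant1:(0,3)->W->(0,2) | ant2:(4,3)->N->(3,3)
  grid max=4 at (0,2)

(0,3) (0,2) (3,3)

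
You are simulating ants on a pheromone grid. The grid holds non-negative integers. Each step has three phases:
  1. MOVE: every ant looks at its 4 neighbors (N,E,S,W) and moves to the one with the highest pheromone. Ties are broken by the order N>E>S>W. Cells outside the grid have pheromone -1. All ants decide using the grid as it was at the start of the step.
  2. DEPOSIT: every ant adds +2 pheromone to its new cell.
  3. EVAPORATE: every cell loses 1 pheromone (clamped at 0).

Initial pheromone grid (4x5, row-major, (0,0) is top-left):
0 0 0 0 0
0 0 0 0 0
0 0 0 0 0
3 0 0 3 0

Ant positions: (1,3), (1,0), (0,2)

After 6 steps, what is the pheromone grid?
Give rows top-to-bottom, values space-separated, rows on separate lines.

After step 1: ants at (0,3),(0,0),(0,3)
  1 0 0 3 0
  0 0 0 0 0
  0 0 0 0 0
  2 0 0 2 0
After step 2: ants at (0,4),(0,1),(0,4)
  0 1 0 2 3
  0 0 0 0 0
  0 0 0 0 0
  1 0 0 1 0
After step 3: ants at (0,3),(0,2),(0,3)
  0 0 1 5 2
  0 0 0 0 0
  0 0 0 0 0
  0 0 0 0 0
After step 4: ants at (0,4),(0,3),(0,4)
  0 0 0 6 5
  0 0 0 0 0
  0 0 0 0 0
  0 0 0 0 0
After step 5: ants at (0,3),(0,4),(0,3)
  0 0 0 9 6
  0 0 0 0 0
  0 0 0 0 0
  0 0 0 0 0
After step 6: ants at (0,4),(0,3),(0,4)
  0 0 0 10 9
  0 0 0 0 0
  0 0 0 0 0
  0 0 0 0 0

0 0 0 10 9
0 0 0 0 0
0 0 0 0 0
0 0 0 0 0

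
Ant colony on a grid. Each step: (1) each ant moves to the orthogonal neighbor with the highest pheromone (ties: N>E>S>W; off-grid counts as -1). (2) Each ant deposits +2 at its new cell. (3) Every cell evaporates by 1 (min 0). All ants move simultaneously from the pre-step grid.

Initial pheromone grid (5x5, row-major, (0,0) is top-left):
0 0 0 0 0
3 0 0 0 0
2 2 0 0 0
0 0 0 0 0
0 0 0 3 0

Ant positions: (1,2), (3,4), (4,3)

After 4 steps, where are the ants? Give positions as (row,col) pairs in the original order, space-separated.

Step 1: ant0:(1,2)->N->(0,2) | ant1:(3,4)->N->(2,4) | ant2:(4,3)->N->(3,3)
  grid max=2 at (1,0)
Step 2: ant0:(0,2)->E->(0,3) | ant1:(2,4)->N->(1,4) | ant2:(3,3)->S->(4,3)
  grid max=3 at (4,3)
Step 3: ant0:(0,3)->E->(0,4) | ant1:(1,4)->N->(0,4) | ant2:(4,3)->N->(3,3)
  grid max=3 at (0,4)
Step 4: ant0:(0,4)->S->(1,4) | ant1:(0,4)->S->(1,4) | ant2:(3,3)->S->(4,3)
  grid max=3 at (1,4)

(1,4) (1,4) (4,3)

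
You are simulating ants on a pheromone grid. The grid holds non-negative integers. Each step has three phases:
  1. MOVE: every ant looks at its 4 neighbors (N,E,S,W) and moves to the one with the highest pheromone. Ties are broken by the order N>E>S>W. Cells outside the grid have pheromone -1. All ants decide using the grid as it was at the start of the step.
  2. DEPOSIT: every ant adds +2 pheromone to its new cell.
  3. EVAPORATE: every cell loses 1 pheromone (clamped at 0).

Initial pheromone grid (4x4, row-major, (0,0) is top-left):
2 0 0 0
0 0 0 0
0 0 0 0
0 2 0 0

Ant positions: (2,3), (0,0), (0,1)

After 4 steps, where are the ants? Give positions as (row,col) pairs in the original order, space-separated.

Step 1: ant0:(2,3)->N->(1,3) | ant1:(0,0)->E->(0,1) | ant2:(0,1)->W->(0,0)
  grid max=3 at (0,0)
Step 2: ant0:(1,3)->N->(0,3) | ant1:(0,1)->W->(0,0) | ant2:(0,0)->E->(0,1)
  grid max=4 at (0,0)
Step 3: ant0:(0,3)->S->(1,3) | ant1:(0,0)->E->(0,1) | ant2:(0,1)->W->(0,0)
  grid max=5 at (0,0)
Step 4: ant0:(1,3)->N->(0,3) | ant1:(0,1)->W->(0,0) | ant2:(0,0)->E->(0,1)
  grid max=6 at (0,0)

(0,3) (0,0) (0,1)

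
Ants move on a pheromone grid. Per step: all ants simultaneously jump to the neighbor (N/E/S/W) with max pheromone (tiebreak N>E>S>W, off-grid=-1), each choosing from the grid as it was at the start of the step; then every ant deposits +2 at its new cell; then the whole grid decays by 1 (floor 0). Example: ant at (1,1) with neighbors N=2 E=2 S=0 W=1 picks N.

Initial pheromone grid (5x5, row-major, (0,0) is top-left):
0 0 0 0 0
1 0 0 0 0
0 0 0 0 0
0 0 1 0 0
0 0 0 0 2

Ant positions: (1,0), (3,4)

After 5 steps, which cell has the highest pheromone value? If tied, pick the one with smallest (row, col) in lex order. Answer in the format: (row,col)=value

Answer: (4,4)=3

Derivation:
Step 1: ant0:(1,0)->N->(0,0) | ant1:(3,4)->S->(4,4)
  grid max=3 at (4,4)
Step 2: ant0:(0,0)->E->(0,1) | ant1:(4,4)->N->(3,4)
  grid max=2 at (4,4)
Step 3: ant0:(0,1)->E->(0,2) | ant1:(3,4)->S->(4,4)
  grid max=3 at (4,4)
Step 4: ant0:(0,2)->E->(0,3) | ant1:(4,4)->N->(3,4)
  grid max=2 at (4,4)
Step 5: ant0:(0,3)->E->(0,4) | ant1:(3,4)->S->(4,4)
  grid max=3 at (4,4)
Final grid:
  0 0 0 0 1
  0 0 0 0 0
  0 0 0 0 0
  0 0 0 0 0
  0 0 0 0 3
Max pheromone 3 at (4,4)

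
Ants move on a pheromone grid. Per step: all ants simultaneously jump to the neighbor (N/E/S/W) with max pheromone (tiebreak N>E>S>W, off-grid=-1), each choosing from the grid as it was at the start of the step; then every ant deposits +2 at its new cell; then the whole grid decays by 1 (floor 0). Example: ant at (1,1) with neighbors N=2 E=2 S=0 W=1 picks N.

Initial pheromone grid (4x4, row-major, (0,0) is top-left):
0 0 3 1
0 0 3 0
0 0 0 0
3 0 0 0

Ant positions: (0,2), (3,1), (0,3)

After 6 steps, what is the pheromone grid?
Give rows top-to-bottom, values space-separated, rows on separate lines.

After step 1: ants at (1,2),(3,0),(0,2)
  0 0 4 0
  0 0 4 0
  0 0 0 0
  4 0 0 0
After step 2: ants at (0,2),(2,0),(1,2)
  0 0 5 0
  0 0 5 0
  1 0 0 0
  3 0 0 0
After step 3: ants at (1,2),(3,0),(0,2)
  0 0 6 0
  0 0 6 0
  0 0 0 0
  4 0 0 0
After step 4: ants at (0,2),(2,0),(1,2)
  0 0 7 0
  0 0 7 0
  1 0 0 0
  3 0 0 0
After step 5: ants at (1,2),(3,0),(0,2)
  0 0 8 0
  0 0 8 0
  0 0 0 0
  4 0 0 0
After step 6: ants at (0,2),(2,0),(1,2)
  0 0 9 0
  0 0 9 0
  1 0 0 0
  3 0 0 0

0 0 9 0
0 0 9 0
1 0 0 0
3 0 0 0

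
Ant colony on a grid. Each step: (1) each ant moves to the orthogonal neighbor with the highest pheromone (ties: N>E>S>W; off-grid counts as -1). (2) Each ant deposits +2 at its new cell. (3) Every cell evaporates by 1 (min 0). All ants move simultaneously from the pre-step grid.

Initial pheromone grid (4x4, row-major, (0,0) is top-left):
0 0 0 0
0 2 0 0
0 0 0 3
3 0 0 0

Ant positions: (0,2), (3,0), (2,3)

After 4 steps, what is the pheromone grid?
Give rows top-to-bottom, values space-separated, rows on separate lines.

After step 1: ants at (0,3),(2,0),(1,3)
  0 0 0 1
  0 1 0 1
  1 0 0 2
  2 0 0 0
After step 2: ants at (1,3),(3,0),(2,3)
  0 0 0 0
  0 0 0 2
  0 0 0 3
  3 0 0 0
After step 3: ants at (2,3),(2,0),(1,3)
  0 0 0 0
  0 0 0 3
  1 0 0 4
  2 0 0 0
After step 4: ants at (1,3),(3,0),(2,3)
  0 0 0 0
  0 0 0 4
  0 0 0 5
  3 0 0 0

0 0 0 0
0 0 0 4
0 0 0 5
3 0 0 0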